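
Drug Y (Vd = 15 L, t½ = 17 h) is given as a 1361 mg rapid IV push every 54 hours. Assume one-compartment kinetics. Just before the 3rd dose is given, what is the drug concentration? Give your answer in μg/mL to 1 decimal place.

f = (1/2)^(τ/t½) = (1/2)^(54/17) ≈ 0.1106.
C₀ = D/Vd = 1361/15 ≈ 90.733 μg/mL.
Before the 3rd dose, 2 doses have been given. Superposition: Cmin = C₀·(f + f²).
≈ 90.733 × (0.1106 + 0.0122) ≈ 90.733 × 0.1228 ≈ 11.142 μg/mL.

11.1 μg/mL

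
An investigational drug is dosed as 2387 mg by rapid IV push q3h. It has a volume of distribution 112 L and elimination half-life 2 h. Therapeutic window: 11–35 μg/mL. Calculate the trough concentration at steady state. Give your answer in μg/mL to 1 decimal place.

11.7 μg/mL

τ/t½ = 3/2 ≈ 1.5, so fraction remaining f = (1/2)^(3/2) ≈ 0.3536.
Each bolus raises the concentration by D/Vd = 2387/112 ≈ 21.312 μg/mL.
Steady-state trough Cmin,ss = C₀·f/(1−f) ≈ 21.312 × 0.3536/0.6464 ≈ 11.658 μg/mL.
Trough 11.7 μg/mL vs MEC 11 μg/mL: adequate.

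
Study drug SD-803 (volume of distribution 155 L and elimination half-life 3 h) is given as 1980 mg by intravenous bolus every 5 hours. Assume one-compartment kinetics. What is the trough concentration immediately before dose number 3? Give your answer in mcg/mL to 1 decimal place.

f = (1/2)^(τ/t½) = (1/2)^(5/3) ≈ 0.3150.
C₀ = D/Vd = 1980/155 ≈ 12.774 mcg/mL.
Before the 3rd dose, 2 doses have been given. Superposition: Cmin = C₀·(f + f²).
≈ 12.774 × (0.3150 + 0.0992) ≈ 12.774 × 0.4142 ≈ 5.291 mcg/mL.

5.3 mcg/mL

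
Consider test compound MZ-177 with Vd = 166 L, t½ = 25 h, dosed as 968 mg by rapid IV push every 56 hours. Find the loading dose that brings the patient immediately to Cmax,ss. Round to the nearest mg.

f = (1/2)^(56/25) ≈ 0.211686; accumulation ratio R = 1/(1−f) ≈ 1.26853.
Loading dose to hit Cmax,ss on first dose: D_load = D_maint·R ≈ 968 × 1.26853 ≈ 1227.94 mg.

1228 mg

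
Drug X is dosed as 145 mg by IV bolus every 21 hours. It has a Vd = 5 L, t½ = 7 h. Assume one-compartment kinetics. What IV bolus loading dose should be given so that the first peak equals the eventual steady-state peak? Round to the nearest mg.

166 mg

f = (1/2)^(21/7) ≈ 0.125000; accumulation ratio R = 1/(1−f) ≈ 1.14286.
Loading dose to hit Cmax,ss on first dose: D_load = D_maint·R ≈ 145 × 1.14286 ≈ 165.71 mg.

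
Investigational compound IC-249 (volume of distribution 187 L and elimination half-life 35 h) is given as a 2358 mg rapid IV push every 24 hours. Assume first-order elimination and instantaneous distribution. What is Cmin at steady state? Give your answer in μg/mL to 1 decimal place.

k = ln2/t½ = ln2/35 ≈ 0.019804 h⁻¹; fraction remaining f = e^(−kτ) = e^(−0.019804×24) ≈ 0.6217.
Accumulation ratio R = 1/(1 − f) ≈ 1/0.3783 ≈ 2.6434.
Single-dose peak C₀ = D/Vd = 2358/187 ≈ 12.610 μg/mL.
Steady-state peak Cmax,ss = C₀·R ≈ 12.610 × 2.6434 ≈ 33.333 μg/mL.
Steady-state trough Cmin,ss = Cmax,ss·f ≈ 33.333 × 0.6217 ≈ 20.723 μg/mL.

20.7 μg/mL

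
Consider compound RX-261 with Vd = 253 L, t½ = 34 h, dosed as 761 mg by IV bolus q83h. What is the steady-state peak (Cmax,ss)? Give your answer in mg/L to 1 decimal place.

Over one 83-h interval, 83/34 ≈ 2.4412 half-lives elapse, leaving f ≈ 0.1841 of each dose.
Accumulation ratio R = 1/(1 − f) ≈ 1/0.8159 ≈ 1.2256.
Single-dose peak C₀ = D/Vd = 761/253 ≈ 3.008 mg/L.
Steady-state peak Cmax,ss = C₀·R ≈ 3.008 × 1.2256 ≈ 3.687 mg/L.

3.7 mg/L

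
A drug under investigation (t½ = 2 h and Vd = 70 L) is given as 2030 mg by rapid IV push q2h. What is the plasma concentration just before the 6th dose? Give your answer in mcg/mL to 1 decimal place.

28.1 mcg/mL

f = (1/2)^(τ/t½) = (1/2)^(2/2) ≈ 0.5000.
C₀ = D/Vd = 2030/70 ≈ 29.000 mcg/mL.
Before the 6th dose, 5 doses have been given. Superposition: Cmin = C₀·(f + f² + … + f^5).
≈ 29.000 × (0.5000 + 0.2500 + 0.1250 + 0.0625 + 0.0313) ≈ 29.000 × 0.9688 ≈ 28.095 mcg/mL.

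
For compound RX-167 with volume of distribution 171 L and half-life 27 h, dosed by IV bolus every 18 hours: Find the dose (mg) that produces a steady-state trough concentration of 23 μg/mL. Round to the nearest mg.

2310 mg

τ/t½ = 18/27 ≈ 0.66667, so f = (1/2)^(18/27) ≈ 0.629961.
Cmin,ss = (D/Vd)·f/(1−f), so D = Cmin,ss·Vd·(1−f)/f.
D = 23 × 171 × (1−f)/f ≈ 23 × 171 × 0.58740 ≈ 2310.24 mg.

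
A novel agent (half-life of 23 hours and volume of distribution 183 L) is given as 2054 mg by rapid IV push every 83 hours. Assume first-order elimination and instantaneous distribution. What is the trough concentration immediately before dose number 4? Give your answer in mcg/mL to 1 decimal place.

f = (1/2)^(τ/t½) = (1/2)^(83/23) ≈ 0.0820.
C₀ = D/Vd = 2054/183 ≈ 11.224 mcg/mL.
Before the 4th dose, 3 doses have been given. Superposition: Cmin = C₀·(f + f² + … + f^3).
≈ 11.224 × (0.0820 + 0.0067 + 0.0006) ≈ 11.224 × 0.0893 ≈ 1.002 mcg/mL.

1.0 mcg/mL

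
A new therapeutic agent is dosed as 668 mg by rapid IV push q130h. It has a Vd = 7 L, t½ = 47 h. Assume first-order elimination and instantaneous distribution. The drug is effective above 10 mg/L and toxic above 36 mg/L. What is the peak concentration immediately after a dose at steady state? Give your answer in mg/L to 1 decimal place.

111.9 mg/L

k = ln2/t½ = ln2/47 ≈ 0.014748 h⁻¹; fraction remaining f = e^(−kτ) = e^(−0.014748×130) ≈ 0.1470.
Accumulation ratio R = 1/(1 − f) ≈ 1/0.8530 ≈ 1.1723.
Each bolus raises the concentration by D/Vd = 668/7 ≈ 95.429 mg/L.
Cmax,ss = C₀/(1 − f) ≈ 95.429/0.8530 ≈ 111.875 mg/L.
Peak 111.9 mg/L vs MTC 36 mg/L: exceeds toxic threshold.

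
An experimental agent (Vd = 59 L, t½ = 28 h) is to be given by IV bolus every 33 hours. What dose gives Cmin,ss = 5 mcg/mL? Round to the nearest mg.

τ/t½ = 33/28 ≈ 1.1786, so f = (1/2)^(33/28) ≈ 0.441789.
Cmin,ss = (D/Vd)·f/(1−f), so D = Cmin,ss·Vd·(1−f)/f.
D = 5 × 59 × (1−f)/f ≈ 5 × 59 × 1.26352 ≈ 372.74 mg.

373 mg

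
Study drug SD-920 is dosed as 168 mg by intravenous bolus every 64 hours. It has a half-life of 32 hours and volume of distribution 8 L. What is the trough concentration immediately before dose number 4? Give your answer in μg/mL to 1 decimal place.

f = (1/2)^(τ/t½) = (1/2)^(64/32) ≈ 0.2500.
C₀ = D/Vd = 168/8 ≈ 21.000 μg/mL.
Before the 4th dose, 3 doses have been given. Superposition: Cmin = C₀·(f + f² + … + f^3).
≈ 21.000 × (0.2500 + 0.0625 + 0.0156) ≈ 21.000 × 0.3281 ≈ 6.890 μg/mL.

6.9 μg/mL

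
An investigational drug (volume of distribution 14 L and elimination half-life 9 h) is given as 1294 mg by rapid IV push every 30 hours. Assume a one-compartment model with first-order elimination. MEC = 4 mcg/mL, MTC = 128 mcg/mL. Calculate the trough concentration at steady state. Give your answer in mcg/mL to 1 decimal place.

10.2 mcg/mL

τ/t½ = 30/9 ≈ 3.3333, so fraction remaining f = (1/2)^(30/9) ≈ 0.0992.
Single-dose peak C₀ = D/Vd = 1294/14 ≈ 92.429 mcg/mL.
Steady-state trough Cmin,ss = C₀·f/(1−f) ≈ 92.429 × 0.0992/0.9008 ≈ 10.179 mcg/mL.
Trough 10.2 mcg/mL vs MEC 4 mcg/mL: adequate.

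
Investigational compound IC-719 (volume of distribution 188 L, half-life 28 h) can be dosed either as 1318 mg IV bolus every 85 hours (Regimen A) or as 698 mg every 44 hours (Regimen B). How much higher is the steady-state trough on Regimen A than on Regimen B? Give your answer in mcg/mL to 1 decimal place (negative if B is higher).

Regimen A: f = (1/2)^(85/28) ≈ 0.1219; Cmin,ss = (1318/188)·f/(1−f) ≈ 0.973 mcg/mL.
Regimen B: f = (1/2)^(44/28) ≈ 0.3365; Cmin,ss = (698/188)·f/(1−f) ≈ 1.883 mcg/mL.
Difference ≈ 0.973 − 1.883 ≈ -0.910 mcg/mL.

-0.9 mcg/mL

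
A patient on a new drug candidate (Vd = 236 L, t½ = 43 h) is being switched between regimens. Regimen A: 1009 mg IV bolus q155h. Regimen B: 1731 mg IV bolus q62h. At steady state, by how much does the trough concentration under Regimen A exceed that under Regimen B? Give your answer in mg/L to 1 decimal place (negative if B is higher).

-3.9 mg/L

Regimen A: f = (1/2)^(155/43) ≈ 0.0822; Cmin,ss = (1009/236)·f/(1−f) ≈ 0.383 mg/L.
Regimen B: f = (1/2)^(62/43) ≈ 0.3681; Cmin,ss = (1731/236)·f/(1−f) ≈ 4.273 mg/L.
Difference ≈ 0.383 − 4.273 ≈ -3.890 mg/L.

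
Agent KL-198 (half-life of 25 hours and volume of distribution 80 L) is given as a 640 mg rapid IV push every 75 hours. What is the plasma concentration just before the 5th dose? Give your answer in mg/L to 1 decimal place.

1.1 mg/L

f = (1/2)^(τ/t½) = (1/2)^(75/25) ≈ 0.1250.
C₀ = D/Vd = 640/80 ≈ 8.000 mg/L.
Before the 5th dose, 4 doses have been given. Superposition: Cmin = C₀·(f + f² + … + f^4).
≈ 8.000 × (0.1250 + 0.0156 + 0.0020 + 0.0002) ≈ 8.000 × 0.1428 ≈ 1.142 mg/L.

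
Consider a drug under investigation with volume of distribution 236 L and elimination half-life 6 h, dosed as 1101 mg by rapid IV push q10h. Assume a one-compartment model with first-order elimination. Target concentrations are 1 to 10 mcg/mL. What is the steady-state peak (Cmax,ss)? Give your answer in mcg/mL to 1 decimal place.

τ/t½ = 10/6 ≈ 1.6667, so fraction remaining f = (1/2)^(10/6) ≈ 0.3150.
Accumulation ratio R = 1/(1 − f) ≈ 1/0.6850 ≈ 1.4599.
Each bolus raises the concentration by D/Vd = 1101/236 ≈ 4.665 mcg/mL.
Steady-state peak Cmax,ss = C₀·R ≈ 4.665 × 1.4599 ≈ 6.810 mcg/mL.
Peak 6.8 mcg/mL vs MTC 10 mcg/mL: below toxic threshold.

6.8 mcg/mL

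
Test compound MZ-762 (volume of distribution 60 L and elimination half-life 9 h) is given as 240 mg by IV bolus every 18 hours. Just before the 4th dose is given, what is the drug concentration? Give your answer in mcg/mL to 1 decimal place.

f = (1/2)^(τ/t½) = (1/2)^(18/9) ≈ 0.2500.
C₀ = D/Vd = 240/60 ≈ 4.000 mcg/mL.
Before the 4th dose, 3 doses have been given. Superposition: Cmin = C₀·(f + f² + … + f^3).
≈ 4.000 × (0.2500 + 0.0625 + 0.0156) ≈ 4.000 × 0.3281 ≈ 1.312 mcg/mL.

1.3 mcg/mL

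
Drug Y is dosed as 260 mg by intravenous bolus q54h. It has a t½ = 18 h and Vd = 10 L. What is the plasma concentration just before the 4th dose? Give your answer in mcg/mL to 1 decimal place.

f = (1/2)^(τ/t½) = (1/2)^(54/18) ≈ 0.1250.
C₀ = D/Vd = 260/10 ≈ 26.000 mcg/mL.
Before the 4th dose, 3 doses have been given. Superposition: Cmin = C₀·(f + f² + … + f^3).
≈ 26.000 × (0.1250 + 0.0156 + 0.0020) ≈ 26.000 × 0.1426 ≈ 3.708 mcg/mL.

3.7 mcg/mL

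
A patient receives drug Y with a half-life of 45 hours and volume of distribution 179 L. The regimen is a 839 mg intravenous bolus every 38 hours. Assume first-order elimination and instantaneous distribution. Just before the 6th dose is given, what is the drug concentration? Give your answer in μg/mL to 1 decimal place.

f = (1/2)^(τ/t½) = (1/2)^(38/45) ≈ 0.5569.
C₀ = D/Vd = 839/179 ≈ 4.687 μg/mL.
Before the 6th dose, 5 doses have been given. Superposition: Cmin = C₀·(f + f² + … + f^5).
≈ 4.687 × (0.5569 + 0.3101 + 0.1727 + 0.0962 + 0.0536) ≈ 4.687 × 1.1895 ≈ 5.575 μg/mL.

5.6 μg/mL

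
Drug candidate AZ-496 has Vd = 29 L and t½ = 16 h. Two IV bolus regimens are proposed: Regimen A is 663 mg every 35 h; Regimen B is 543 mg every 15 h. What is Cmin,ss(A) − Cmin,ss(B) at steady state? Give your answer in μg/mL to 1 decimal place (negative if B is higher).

-14.0 μg/mL

Regimen A: f = (1/2)^(35/16) ≈ 0.2195; Cmin,ss = (663/29)·f/(1−f) ≈ 6.429 μg/mL.
Regimen B: f = (1/2)^(15/16) ≈ 0.5221; Cmin,ss = (543/29)·f/(1−f) ≈ 20.456 μg/mL.
Difference ≈ 6.429 − 20.456 ≈ -14.027 μg/mL.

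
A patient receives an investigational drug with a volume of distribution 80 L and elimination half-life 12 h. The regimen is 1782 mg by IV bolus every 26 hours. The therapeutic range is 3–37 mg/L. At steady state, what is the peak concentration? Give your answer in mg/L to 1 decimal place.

k = ln2/t½ = ln2/12 ≈ 0.057762 h⁻¹; fraction remaining f = e^(−kτ) = e^(−0.057762×26) ≈ 0.2227.
At steady state, accumulation factor R = 1/(1 − e^(−kτ)) ≈ 1.2865.
Each bolus raises the concentration by D/Vd = 1782/80 ≈ 22.275 mg/L.
Steady-state peak Cmax,ss = C₀·R ≈ 22.275 × 1.2865 ≈ 28.657 mg/L.
Peak 28.7 mg/L vs MTC 37 mg/L: below toxic threshold.

28.7 mg/L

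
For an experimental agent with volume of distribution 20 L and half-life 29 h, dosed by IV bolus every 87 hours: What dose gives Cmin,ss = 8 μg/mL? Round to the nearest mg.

1120 mg

τ/t½ = 87/29 ≈ 3, so f = (1/2)^(87/29) ≈ 0.125000.
Cmin,ss = (D/Vd)·f/(1−f), so D = Cmin,ss·Vd·(1−f)/f.
D = 8 × 20 × (1−f)/f ≈ 8 × 20 × 7.00000 ≈ 1120.00 mg.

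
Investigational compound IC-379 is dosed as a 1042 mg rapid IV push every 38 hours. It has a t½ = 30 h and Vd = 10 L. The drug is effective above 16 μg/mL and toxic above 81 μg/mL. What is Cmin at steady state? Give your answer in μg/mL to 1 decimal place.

74.1 μg/mL

k = ln2/t½ = ln2/30 ≈ 0.023105 h⁻¹; fraction remaining f = e^(−kτ) = e^(−0.023105×38) ≈ 0.4156.
Each bolus raises the concentration by D/Vd = 1042/10 ≈ 104.200 μg/mL.
Steady-state trough Cmin,ss = C₀·f/(1−f) ≈ 104.200 × 0.4156/0.5844 ≈ 74.103 μg/mL.
Trough 74.1 μg/mL vs MEC 16 μg/mL: adequate.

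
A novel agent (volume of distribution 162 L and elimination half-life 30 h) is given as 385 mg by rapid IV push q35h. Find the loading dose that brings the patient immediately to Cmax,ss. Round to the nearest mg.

f = (1/2)^(35/30) ≈ 0.445449; accumulation ratio R = 1/(1−f) ≈ 1.80326.
Loading dose to hit Cmax,ss on first dose: D_load = D_maint·R ≈ 385 × 1.80326 ≈ 694.26 mg.

694 mg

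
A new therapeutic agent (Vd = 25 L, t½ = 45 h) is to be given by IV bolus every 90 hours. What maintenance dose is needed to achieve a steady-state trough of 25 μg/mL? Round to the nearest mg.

1875 mg

τ/t½ = 90/45 ≈ 2, so f = (1/2)^(90/45) ≈ 0.250000.
Cmin,ss = (D/Vd)·f/(1−f), so D = Cmin,ss·Vd·(1−f)/f.
D = 25 × 25 × (1−f)/f ≈ 25 × 25 × 3.00000 ≈ 1875.00 mg.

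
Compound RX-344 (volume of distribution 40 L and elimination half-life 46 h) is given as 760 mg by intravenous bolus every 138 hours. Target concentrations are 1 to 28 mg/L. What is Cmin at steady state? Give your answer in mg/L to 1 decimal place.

2.7 mg/L

The dosing interval is 3 half-lives, so f = 2^(−3) = 0.125.
Accumulation ratio R = 1/(1 − f) = 1/0.875 = 8/7.
Single-dose peak C₀ = D/Vd = 760/40 = 19 mg/L.
Steady-state peak Cmax,ss = C₀·R = 19 × 8/7 ≈ 21.714 mg/L.
Steady-state trough Cmin,ss = Cmax,ss·f ≈ 21.714 × 0.125 ≈ 2.714 mg/L.
Trough 2.7 mg/L vs MEC 1 mg/L: adequate.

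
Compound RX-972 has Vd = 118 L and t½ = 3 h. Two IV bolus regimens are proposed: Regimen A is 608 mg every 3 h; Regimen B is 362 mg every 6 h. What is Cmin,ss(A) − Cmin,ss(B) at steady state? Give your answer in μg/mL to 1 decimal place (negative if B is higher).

Regimen A: f = (1/2)^(3/3) ≈ 0.5000; Cmin,ss = (608/118)·f/(1−f) ≈ 5.153 μg/mL.
Regimen B: f = (1/2)^(6/3) ≈ 0.2500; Cmin,ss = (362/118)·f/(1−f) ≈ 1.023 μg/mL.
Difference ≈ 5.153 − 1.023 ≈ 4.130 μg/mL.

4.1 μg/mL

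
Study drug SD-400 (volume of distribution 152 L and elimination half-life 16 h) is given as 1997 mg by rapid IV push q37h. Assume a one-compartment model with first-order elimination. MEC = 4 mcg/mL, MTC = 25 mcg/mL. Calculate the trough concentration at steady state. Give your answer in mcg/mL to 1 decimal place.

Over one 37-h interval, 37/16 ≈ 2.3125 half-lives elapse, leaving f ≈ 0.2013 of each dose.
At steady state, accumulation factor R = 1/(1 − e^(−kτ)) ≈ 1.2520.
Single-dose peak C₀ = D/Vd = 1997/152 ≈ 13.138 mcg/mL.
Steady-state peak Cmax,ss = C₀·R ≈ 13.138 × 1.2520 ≈ 16.449 mcg/mL.
Steady-state trough Cmin,ss = Cmax,ss·f ≈ 16.449 × 0.2013 ≈ 3.311 mcg/mL.
Trough 3.3 mcg/mL vs MEC 4 mcg/mL: subtherapeutic.

3.3 mcg/mL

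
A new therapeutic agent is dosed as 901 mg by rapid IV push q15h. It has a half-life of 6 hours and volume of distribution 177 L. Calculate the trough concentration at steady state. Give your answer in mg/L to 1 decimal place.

k = ln2/t½ = ln2/6 ≈ 0.115525 h⁻¹; fraction remaining f = e^(−kτ) = e^(−0.115525×15) ≈ 0.1768.
Each bolus raises the concentration by D/Vd = 901/177 ≈ 5.090 mg/L.
Steady-state trough Cmin,ss = C₀·f/(1−f) ≈ 5.090 × 0.1768/0.8232 ≈ 1.093 mg/L.

1.1 mg/L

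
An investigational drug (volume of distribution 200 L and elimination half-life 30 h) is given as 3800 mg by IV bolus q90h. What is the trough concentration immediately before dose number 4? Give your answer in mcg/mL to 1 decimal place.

2.7 mcg/mL

f = (1/2)^(τ/t½) = (1/2)^(90/30) ≈ 0.1250.
C₀ = D/Vd = 3800/200 ≈ 19.000 mcg/mL.
Before the 4th dose, 3 doses have been given. Superposition: Cmin = C₀·(f + f² + … + f^3).
≈ 19.000 × (0.1250 + 0.0156 + 0.0020) ≈ 19.000 × 0.1426 ≈ 2.709 mcg/mL.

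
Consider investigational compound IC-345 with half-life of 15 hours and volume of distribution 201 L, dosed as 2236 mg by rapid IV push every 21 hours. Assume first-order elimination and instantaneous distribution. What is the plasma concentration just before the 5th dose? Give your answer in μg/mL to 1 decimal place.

6.6 μg/mL

f = (1/2)^(τ/t½) = (1/2)^(21/15) ≈ 0.3789.
C₀ = D/Vd = 2236/201 ≈ 11.124 μg/mL.
Before the 5th dose, 4 doses have been given. Superposition: Cmin = C₀·(f + f² + … + f^4).
≈ 11.124 × (0.3789 + 0.1436 + 0.0544 + 0.0206) ≈ 11.124 × 0.5975 ≈ 6.647 μg/mL.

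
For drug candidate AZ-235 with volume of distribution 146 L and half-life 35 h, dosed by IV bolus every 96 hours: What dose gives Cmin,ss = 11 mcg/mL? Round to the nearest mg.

9144 mg

τ/t½ = 96/35 ≈ 2.7429, so f = (1/2)^(96/35) ≈ 0.149389.
Cmin,ss = (D/Vd)·f/(1−f), so D = Cmin,ss·Vd·(1−f)/f.
D = 11 × 146 × (1−f)/f ≈ 11 × 146 × 5.69393 ≈ 9144.45 mg.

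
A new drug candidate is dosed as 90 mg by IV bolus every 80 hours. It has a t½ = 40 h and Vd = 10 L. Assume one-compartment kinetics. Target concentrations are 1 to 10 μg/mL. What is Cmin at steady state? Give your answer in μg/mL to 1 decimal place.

3.0 μg/mL

The dosing interval is 2 half-lives, so f = 2^(−2) = 0.25.
At steady state, R = 1/(1 − 0.25) = 4/3.
Single-dose peak C₀ = D/Vd = 90/10 = 9 μg/mL.
Steady-state peak Cmax,ss = C₀·R = 9 × 4/3 ≈ 12.000 μg/mL.
Steady-state trough Cmin,ss = Cmax,ss·f ≈ 12.000 × 0.25 ≈ 3.000 μg/mL.
Trough 3.0 μg/mL vs MEC 1 μg/mL: adequate.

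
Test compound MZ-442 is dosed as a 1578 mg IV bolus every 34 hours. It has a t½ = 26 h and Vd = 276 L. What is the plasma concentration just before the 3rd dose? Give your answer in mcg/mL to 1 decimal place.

3.2 mcg/mL

f = (1/2)^(τ/t½) = (1/2)^(34/26) ≈ 0.4040.
C₀ = D/Vd = 1578/276 ≈ 5.717 mcg/mL.
Before the 3rd dose, 2 doses have been given. Superposition: Cmin = C₀·(f + f²).
≈ 5.717 × (0.4040 + 0.1632) ≈ 5.717 × 0.5672 ≈ 3.243 mcg/mL.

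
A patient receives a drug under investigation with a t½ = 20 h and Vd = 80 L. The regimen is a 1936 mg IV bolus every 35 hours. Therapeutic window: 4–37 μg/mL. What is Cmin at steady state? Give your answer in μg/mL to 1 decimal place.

10.2 μg/mL

k = ln2/t½ = ln2/20 ≈ 0.034657 h⁻¹; fraction remaining f = e^(−kτ) = e^(−0.034657×35) ≈ 0.2973.
Accumulation ratio R = 1/(1 − f) ≈ 1/0.7027 ≈ 1.4231.
Each bolus raises the concentration by D/Vd = 1936/80 ≈ 24.200 μg/mL.
Steady-state peak Cmax,ss = C₀·R ≈ 24.200 × 1.4231 ≈ 34.439 μg/mL.
Steady-state trough Cmin,ss = Cmax,ss·f ≈ 34.439 × 0.2973 ≈ 10.239 μg/mL.
Trough 10.2 μg/mL vs MEC 4 μg/mL: adequate.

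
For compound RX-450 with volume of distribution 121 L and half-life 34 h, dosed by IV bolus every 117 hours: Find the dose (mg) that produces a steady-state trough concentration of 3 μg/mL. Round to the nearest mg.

3580 mg

τ/t½ = 117/34 ≈ 3.4412, so f = (1/2)^(117/34) ≈ 0.092067.
Cmin,ss = (D/Vd)·f/(1−f), so D = Cmin,ss·Vd·(1−f)/f.
D = 3 × 121 × (1−f)/f ≈ 3 × 121 × 9.86166 ≈ 3579.78 mg.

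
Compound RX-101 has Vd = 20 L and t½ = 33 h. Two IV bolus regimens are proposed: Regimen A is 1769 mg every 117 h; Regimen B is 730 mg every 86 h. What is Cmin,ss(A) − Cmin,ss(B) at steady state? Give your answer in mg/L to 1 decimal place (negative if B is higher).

Regimen A: f = (1/2)^(117/33) ≈ 0.0856; Cmin,ss = (1769/20)·f/(1−f) ≈ 8.280 mg/L.
Regimen B: f = (1/2)^(86/33) ≈ 0.1642; Cmin,ss = (730/20)·f/(1−f) ≈ 7.171 mg/L.
Difference ≈ 8.280 − 7.171 ≈ 1.109 mg/L.

1.1 mg/L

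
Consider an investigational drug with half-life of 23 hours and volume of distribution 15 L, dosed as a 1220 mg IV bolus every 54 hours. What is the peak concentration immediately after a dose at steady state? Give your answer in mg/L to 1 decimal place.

Over one 54-h interval, 54/23 ≈ 2.3478 half-lives elapse, leaving f ≈ 0.1964 of each dose.
At steady state, accumulation factor R = 1/(1 − e^(−kτ)) ≈ 1.2444.
Single-dose peak C₀ = D/Vd = 1220/15 ≈ 81.333 mg/L.
Cmax,ss = C₀/(1 − f) ≈ 81.333/0.8036 ≈ 101.211 mg/L.

101.2 mg/L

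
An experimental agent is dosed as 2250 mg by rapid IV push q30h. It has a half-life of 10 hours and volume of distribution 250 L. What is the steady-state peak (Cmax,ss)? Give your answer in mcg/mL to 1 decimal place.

τ = 30 h = 3 half-lives, so f = (1/2)^3 = 0.125.
Accumulation ratio R = 1/(1 − f) = 1/0.875 = 8/7.
Single-dose peak C₀ = D/Vd = 2250/250 = 9 mcg/mL.
Steady-state peak Cmax,ss = C₀·R = 9 × 8/7 ≈ 10.286 mcg/mL.

10.3 mcg/mL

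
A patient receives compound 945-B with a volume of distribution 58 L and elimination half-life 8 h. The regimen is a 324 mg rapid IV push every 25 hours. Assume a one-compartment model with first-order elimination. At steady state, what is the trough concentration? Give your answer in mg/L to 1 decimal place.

Over one 25-h interval, 25/8 ≈ 3.125 half-lives elapse, leaving f ≈ 0.1146 of each dose.
At steady state, accumulation factor R = 1/(1 − e^(−kτ)) ≈ 1.1294.
Single-dose peak C₀ = D/Vd = 324/58 ≈ 5.586 mg/L.
Steady-state peak Cmax,ss = C₀·R ≈ 5.586 × 1.1294 ≈ 6.309 mg/L.
Steady-state trough Cmin,ss = Cmax,ss·f ≈ 6.309 × 0.1146 ≈ 0.723 mg/L.

0.7 mg/L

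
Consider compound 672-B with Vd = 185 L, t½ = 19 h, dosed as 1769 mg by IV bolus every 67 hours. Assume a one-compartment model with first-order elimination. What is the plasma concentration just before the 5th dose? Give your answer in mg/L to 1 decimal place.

f = (1/2)^(τ/t½) = (1/2)^(67/19) ≈ 0.0868.
C₀ = D/Vd = 1769/185 ≈ 9.562 mg/L.
Before the 5th dose, 4 doses have been given. Superposition: Cmin = C₀·(f + f² + … + f^4).
≈ 9.562 × (0.0868 + 0.0075 + 0.0007 + 0.0001) ≈ 9.562 × 0.0951 ≈ 0.909 mg/L.

0.9 mg/L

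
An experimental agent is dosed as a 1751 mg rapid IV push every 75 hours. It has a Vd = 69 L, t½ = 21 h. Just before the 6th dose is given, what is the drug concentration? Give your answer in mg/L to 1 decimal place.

2.3 mg/L

f = (1/2)^(τ/t½) = (1/2)^(75/21) ≈ 0.0841.
C₀ = D/Vd = 1751/69 ≈ 25.377 mg/L.
Before the 6th dose, 5 doses have been given. Superposition: Cmin = C₀·(f + f² + … + f^5).
≈ 25.377 × (0.0841 + 0.0071 + 0.0006 + 0.0001 + 0.0000) ≈ 25.377 × 0.0919 ≈ 2.332 mg/L.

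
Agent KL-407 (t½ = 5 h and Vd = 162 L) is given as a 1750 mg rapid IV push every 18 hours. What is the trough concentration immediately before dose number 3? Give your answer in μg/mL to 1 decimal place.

1.0 μg/mL

f = (1/2)^(τ/t½) = (1/2)^(18/5) ≈ 0.0825.
C₀ = D/Vd = 1750/162 ≈ 10.802 μg/mL.
Before the 3rd dose, 2 doses have been given. Superposition: Cmin = C₀·(f + f²).
≈ 10.802 × (0.0825 + 0.0068) ≈ 10.802 × 0.0893 ≈ 0.965 μg/mL.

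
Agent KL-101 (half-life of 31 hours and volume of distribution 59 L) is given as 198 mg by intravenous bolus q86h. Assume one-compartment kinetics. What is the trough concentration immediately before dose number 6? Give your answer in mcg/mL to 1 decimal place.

0.6 mcg/mL

f = (1/2)^(τ/t½) = (1/2)^(86/31) ≈ 0.1462.
C₀ = D/Vd = 198/59 ≈ 3.356 mcg/mL.
Before the 6th dose, 5 doses have been given. Superposition: Cmin = C₀·(f + f² + … + f^5).
≈ 3.356 × (0.1462 + 0.0214 + 0.0031 + 0.0005 + 0.0001) ≈ 3.356 × 0.1713 ≈ 0.575 mcg/mL.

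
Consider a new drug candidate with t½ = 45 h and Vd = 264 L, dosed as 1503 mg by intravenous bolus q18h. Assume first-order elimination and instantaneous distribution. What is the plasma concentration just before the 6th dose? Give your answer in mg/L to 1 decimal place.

f = (1/2)^(τ/t½) = (1/2)^(18/45) ≈ 0.7579.
C₀ = D/Vd = 1503/264 ≈ 5.693 mg/L.
Before the 6th dose, 5 doses have been given. Superposition: Cmin = C₀·(f + f² + … + f^5).
≈ 5.693 × (0.7579 + 0.5744 + 0.4353 + 0.3299 + 0.2501) ≈ 5.693 × 2.3476 ≈ 13.365 mg/L.

13.4 mg/L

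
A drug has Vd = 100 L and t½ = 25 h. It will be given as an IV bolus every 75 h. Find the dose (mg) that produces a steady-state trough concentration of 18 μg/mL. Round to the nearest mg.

12600 mg

τ/t½ = 75/25 ≈ 3, so f = (1/2)^(75/25) ≈ 0.125000.
Cmin,ss = (D/Vd)·f/(1−f), so D = Cmin,ss·Vd·(1−f)/f.
D = 18 × 100 × (1−f)/f ≈ 18 × 100 × 7.00000 ≈ 12600.00 mg.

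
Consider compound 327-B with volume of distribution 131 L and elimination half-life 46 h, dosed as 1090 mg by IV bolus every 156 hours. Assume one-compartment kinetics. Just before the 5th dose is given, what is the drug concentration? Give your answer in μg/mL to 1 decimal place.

f = (1/2)^(τ/t½) = (1/2)^(156/46) ≈ 0.0953.
C₀ = D/Vd = 1090/131 ≈ 8.321 μg/mL.
Before the 5th dose, 4 doses have been given. Superposition: Cmin = C₀·(f + f² + … + f^4).
≈ 8.321 × (0.0953 + 0.0091 + 0.0009 + 0.0001) ≈ 8.321 × 0.1054 ≈ 0.877 μg/mL.

0.9 μg/mL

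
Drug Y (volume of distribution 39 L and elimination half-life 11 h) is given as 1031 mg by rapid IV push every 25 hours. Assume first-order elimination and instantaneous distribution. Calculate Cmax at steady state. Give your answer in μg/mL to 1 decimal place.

k = ln2/t½ = ln2/11 ≈ 0.063013 h⁻¹; fraction remaining f = e^(−kτ) = e^(−0.063013×25) ≈ 0.2069.
Accumulation ratio R = 1/(1 − f) ≈ 1/0.7931 ≈ 1.2609.
Single-dose peak C₀ = D/Vd = 1031/39 ≈ 26.436 μg/mL.
Cmax,ss = C₀/(1 − f) ≈ 26.436/0.7931 ≈ 33.332 μg/mL.

33.3 μg/mL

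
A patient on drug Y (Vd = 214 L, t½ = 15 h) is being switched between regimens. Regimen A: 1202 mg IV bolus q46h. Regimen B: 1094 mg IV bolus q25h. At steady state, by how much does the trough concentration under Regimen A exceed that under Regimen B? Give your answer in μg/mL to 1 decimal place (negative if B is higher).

Regimen A: f = (1/2)^(46/15) ≈ 0.1194; Cmin,ss = (1202/214)·f/(1−f) ≈ 0.762 μg/mL.
Regimen B: f = (1/2)^(25/15) ≈ 0.3150; Cmin,ss = (1094/214)·f/(1−f) ≈ 2.351 μg/mL.
Difference ≈ 0.762 − 2.351 ≈ -1.589 μg/mL.

-1.6 μg/mL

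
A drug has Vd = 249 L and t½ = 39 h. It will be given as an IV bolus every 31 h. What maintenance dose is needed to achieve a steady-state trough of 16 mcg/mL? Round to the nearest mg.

2928 mg

τ/t½ = 31/39 ≈ 0.79487, so f = (1/2)^(31/39) ≈ 0.576394.
Cmin,ss = (D/Vd)·f/(1−f), so D = Cmin,ss·Vd·(1−f)/f.
D = 16 × 249 × (1−f)/f ≈ 16 × 249 × 0.73492 ≈ 2927.92 mg.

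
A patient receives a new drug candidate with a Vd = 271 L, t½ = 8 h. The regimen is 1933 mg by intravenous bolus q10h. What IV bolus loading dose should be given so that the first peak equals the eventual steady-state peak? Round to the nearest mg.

3335 mg

f = (1/2)^(10/8) ≈ 0.420448; accumulation ratio R = 1/(1−f) ≈ 1.72547.
Loading dose to hit Cmax,ss on first dose: D_load = D_maint·R ≈ 1933 × 1.72547 ≈ 3335.33 mg.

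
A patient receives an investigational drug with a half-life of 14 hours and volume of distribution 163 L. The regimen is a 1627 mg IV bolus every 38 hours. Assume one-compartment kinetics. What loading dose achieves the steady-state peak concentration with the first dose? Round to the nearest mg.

f = (1/2)^(38/14) ≈ 0.152377; accumulation ratio R = 1/(1−f) ≈ 1.17977.
Loading dose to hit Cmax,ss on first dose: D_load = D_maint·R ≈ 1627 × 1.17977 ≈ 1919.49 mg.

1919 mg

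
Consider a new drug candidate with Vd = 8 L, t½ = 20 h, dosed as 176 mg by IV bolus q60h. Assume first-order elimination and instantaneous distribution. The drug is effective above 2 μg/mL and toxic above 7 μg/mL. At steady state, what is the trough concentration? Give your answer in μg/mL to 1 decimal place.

3.1 μg/mL

The dosing interval is 3 half-lives, so f = 2^(−3) = 0.125.
At steady state, R = 1/(1 − 0.125) = 8/7.
Single-dose peak C₀ = D/Vd = 176/8 = 22 μg/mL.
Steady-state peak Cmax,ss = C₀·R = 22 × 8/7 ≈ 25.143 μg/mL.
Steady-state trough Cmin,ss = Cmax,ss·f ≈ 25.143 × 0.125 ≈ 3.143 μg/mL.
Trough 3.1 μg/mL vs MEC 2 μg/mL: adequate.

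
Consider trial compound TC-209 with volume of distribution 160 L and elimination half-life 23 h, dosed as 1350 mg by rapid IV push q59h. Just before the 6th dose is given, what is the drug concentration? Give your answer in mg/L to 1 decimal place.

f = (1/2)^(τ/t½) = (1/2)^(59/23) ≈ 0.1690.
C₀ = D/Vd = 1350/160 ≈ 8.438 mg/L.
Before the 6th dose, 5 doses have been given. Superposition: Cmin = C₀·(f + f² + … + f^5).
≈ 8.438 × (0.1690 + 0.0286 + 0.0048 + 0.0008 + 0.0001) ≈ 8.438 × 0.2033 ≈ 1.715 mg/L.

1.7 mg/L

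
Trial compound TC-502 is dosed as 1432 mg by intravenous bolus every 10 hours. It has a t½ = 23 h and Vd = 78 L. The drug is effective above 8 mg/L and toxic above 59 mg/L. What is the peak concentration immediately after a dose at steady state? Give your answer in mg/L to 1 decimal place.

τ/t½ = 10/23 ≈ 0.43478, so fraction remaining f = (1/2)^(10/23) ≈ 0.7398.
At steady state, accumulation factor R = 1/(1 − e^(−kτ)) ≈ 3.8432.
Single-dose peak C₀ = D/Vd = 1432/78 ≈ 18.359 mg/L.
Cmax,ss = C₀/(1 − f) ≈ 18.359/0.2602 ≈ 70.557 mg/L.
Peak 70.6 mg/L vs MTC 59 mg/L: exceeds toxic threshold.

70.6 mg/L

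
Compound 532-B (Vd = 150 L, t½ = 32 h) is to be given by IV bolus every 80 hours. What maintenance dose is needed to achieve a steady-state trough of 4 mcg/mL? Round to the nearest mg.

τ/t½ = 80/32 ≈ 2.5, so f = (1/2)^(80/32) ≈ 0.176777.
Cmin,ss = (D/Vd)·f/(1−f), so D = Cmin,ss·Vd·(1−f)/f.
D = 4 × 150 × (1−f)/f ≈ 4 × 150 × 4.65684 ≈ 2794.10 mg.

2794 mg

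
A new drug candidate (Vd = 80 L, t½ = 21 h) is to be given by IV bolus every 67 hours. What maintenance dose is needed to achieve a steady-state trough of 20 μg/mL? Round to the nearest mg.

13007 mg

τ/t½ = 67/21 ≈ 3.1905, so f = (1/2)^(67/21) ≈ 0.109540.
Cmin,ss = (D/Vd)·f/(1−f), so D = Cmin,ss·Vd·(1−f)/f.
D = 20 × 80 × (1−f)/f ≈ 20 × 80 × 8.12909 ≈ 13006.54 mg.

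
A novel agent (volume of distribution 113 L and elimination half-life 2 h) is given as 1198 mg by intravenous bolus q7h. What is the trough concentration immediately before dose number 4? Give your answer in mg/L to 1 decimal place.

f = (1/2)^(τ/t½) = (1/2)^(7/2) ≈ 0.0884.
C₀ = D/Vd = 1198/113 ≈ 10.602 mg/L.
Before the 4th dose, 3 doses have been given. Superposition: Cmin = C₀·(f + f² + … + f^3).
≈ 10.602 × (0.0884 + 0.0078 + 0.0007) ≈ 10.602 × 0.0969 ≈ 1.027 mg/L.

1.0 mg/L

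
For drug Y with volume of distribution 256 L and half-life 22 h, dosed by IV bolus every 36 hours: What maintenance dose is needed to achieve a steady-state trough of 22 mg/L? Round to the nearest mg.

τ/t½ = 36/22 ≈ 1.6364, so f = (1/2)^(36/22) ≈ 0.321666.
Cmin,ss = (D/Vd)·f/(1−f), so D = Cmin,ss·Vd·(1−f)/f.
D = 22 × 256 × (1−f)/f ≈ 22 × 256 × 2.10881 ≈ 11876.82 mg.

11877 mg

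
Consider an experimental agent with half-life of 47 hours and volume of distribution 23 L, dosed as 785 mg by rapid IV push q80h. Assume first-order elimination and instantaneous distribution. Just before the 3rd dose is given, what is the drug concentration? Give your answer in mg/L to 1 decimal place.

13.7 mg/L

f = (1/2)^(τ/t½) = (1/2)^(80/47) ≈ 0.3073.
C₀ = D/Vd = 785/23 ≈ 34.130 mg/L.
Before the 3rd dose, 2 doses have been given. Superposition: Cmin = C₀·(f + f²).
≈ 34.130 × (0.3073 + 0.0944) ≈ 34.130 × 0.4017 ≈ 13.710 mg/L.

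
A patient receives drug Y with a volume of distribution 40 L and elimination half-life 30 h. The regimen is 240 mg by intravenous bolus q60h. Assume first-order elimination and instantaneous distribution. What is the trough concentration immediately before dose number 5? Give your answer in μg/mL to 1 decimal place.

2.0 μg/mL

f = (1/2)^(τ/t½) = (1/2)^(60/30) ≈ 0.2500.
C₀ = D/Vd = 240/40 ≈ 6.000 μg/mL.
Before the 5th dose, 4 doses have been given. Superposition: Cmin = C₀·(f + f² + … + f^4).
≈ 6.000 × (0.2500 + 0.0625 + 0.0156 + 0.0039) ≈ 6.000 × 0.3320 ≈ 1.992 μg/mL.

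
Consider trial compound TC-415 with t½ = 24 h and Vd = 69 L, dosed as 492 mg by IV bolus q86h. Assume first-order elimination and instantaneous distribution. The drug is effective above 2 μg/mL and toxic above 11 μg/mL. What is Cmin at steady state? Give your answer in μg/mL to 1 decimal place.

0.6 μg/mL

Over one 86-h interval, 86/24 ≈ 3.5833 half-lives elapse, leaving f ≈ 0.0834 of each dose.
Each bolus raises the concentration by D/Vd = 492/69 ≈ 7.130 μg/mL.
Steady-state trough Cmin,ss = C₀·f/(1−f) ≈ 7.130 × 0.0834/0.9166 ≈ 0.649 μg/mL.
Trough 0.6 μg/mL vs MEC 2 μg/mL: subtherapeutic.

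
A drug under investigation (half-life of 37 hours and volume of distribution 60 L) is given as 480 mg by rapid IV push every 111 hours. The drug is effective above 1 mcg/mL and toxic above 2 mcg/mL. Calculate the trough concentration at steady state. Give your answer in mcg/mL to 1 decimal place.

The dosing interval is 3 half-lives, so f = 2^(−3) = 0.125.
At steady state, R = 1/(1 − 0.125) = 8/7.
Single-dose peak C₀ = D/Vd = 480/60 = 8 mcg/mL.
Steady-state peak Cmax,ss = C₀·R = 8 × 8/7 ≈ 9.143 mcg/mL.
Steady-state trough Cmin,ss = Cmax,ss·f ≈ 9.143 × 0.125 ≈ 1.143 mcg/mL.
Trough 1.1 mcg/mL vs MEC 1 mcg/mL: adequate.

1.1 mcg/mL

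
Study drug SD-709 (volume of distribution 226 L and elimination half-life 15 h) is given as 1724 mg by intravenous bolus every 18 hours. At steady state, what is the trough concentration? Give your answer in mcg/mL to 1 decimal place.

k = ln2/t½ = ln2/15 ≈ 0.046210 h⁻¹; fraction remaining f = e^(−kτ) = e^(−0.046210×18) ≈ 0.4353.
Accumulation ratio R = 1/(1 − f) ≈ 1/0.5647 ≈ 1.7709.
Single-dose peak C₀ = D/Vd = 1724/226 ≈ 7.628 mcg/mL.
Cmax,ss = C₀/(1 − f) ≈ 7.628/0.5647 ≈ 13.508 mcg/mL.
Steady-state trough Cmin,ss = Cmax,ss·f ≈ 13.508 × 0.4353 ≈ 5.880 mcg/mL.

5.9 mcg/mL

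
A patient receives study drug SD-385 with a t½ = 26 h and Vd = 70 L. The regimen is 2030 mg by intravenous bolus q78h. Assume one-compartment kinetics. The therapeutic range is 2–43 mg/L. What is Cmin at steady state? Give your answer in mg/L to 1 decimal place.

4.1 mg/L

τ = 78 h = 3 half-lives, so f = (1/2)^3 = 0.125.
Accumulation ratio R = 1/(1 − f) = 1/0.875 = 8/7.
Single-dose peak C₀ = D/Vd = 2030/70 = 29 mg/L.
Steady-state peak Cmax,ss = C₀·R = 29 × 8/7 ≈ 33.143 mg/L.
Steady-state trough Cmin,ss = Cmax,ss·f ≈ 33.143 × 0.125 ≈ 4.143 mg/L.
Trough 4.1 mg/L vs MEC 2 mg/L: adequate.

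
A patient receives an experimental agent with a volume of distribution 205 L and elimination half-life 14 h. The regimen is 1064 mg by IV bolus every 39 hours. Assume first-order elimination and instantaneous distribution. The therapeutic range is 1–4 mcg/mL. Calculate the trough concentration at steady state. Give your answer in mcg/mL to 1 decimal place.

Over one 39-h interval, 39/14 ≈ 2.7857 half-lives elapse, leaving f ≈ 0.1450 of each dose.
Accumulation ratio R = 1/(1 − f) ≈ 1/0.8550 ≈ 1.1696.
Single-dose peak C₀ = D/Vd = 1064/205 ≈ 5.190 mcg/mL.
Cmax,ss = C₀/(1 − f) ≈ 5.190/0.8550 ≈ 6.070 mcg/mL.
One interval later, Cmin,ss = Cmax,ss·e^(−kτ) ≈ 6.070 × 0.1450 ≈ 0.880 mcg/mL.
Trough 0.9 mcg/mL vs MEC 1 mcg/mL: subtherapeutic.

0.9 mcg/mL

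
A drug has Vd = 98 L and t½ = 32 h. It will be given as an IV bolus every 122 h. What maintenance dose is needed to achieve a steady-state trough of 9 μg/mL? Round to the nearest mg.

11510 mg

τ/t½ = 122/32 ≈ 3.8125, so f = (1/2)^(122/32) ≈ 0.071174.
Cmin,ss = (D/Vd)·f/(1−f), so D = Cmin,ss·Vd·(1−f)/f.
D = 9 × 98 × (1−f)/f ≈ 9 × 98 × 13.05007 ≈ 11510.16 mg.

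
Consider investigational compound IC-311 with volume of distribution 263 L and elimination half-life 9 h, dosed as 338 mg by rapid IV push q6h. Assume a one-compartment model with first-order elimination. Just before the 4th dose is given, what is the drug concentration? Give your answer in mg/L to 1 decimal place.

f = (1/2)^(τ/t½) = (1/2)^(6/9) ≈ 0.6300.
C₀ = D/Vd = 338/263 ≈ 1.285 mg/L.
Before the 4th dose, 3 doses have been given. Superposition: Cmin = C₀·(f + f² + … + f^3).
≈ 1.285 × (0.6300 + 0.3969 + 0.2500) ≈ 1.285 × 1.2769 ≈ 1.641 mg/L.

1.6 mg/L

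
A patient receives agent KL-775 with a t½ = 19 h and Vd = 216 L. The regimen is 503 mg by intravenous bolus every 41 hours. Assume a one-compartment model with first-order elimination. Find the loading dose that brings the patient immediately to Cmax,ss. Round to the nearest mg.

648 mg

f = (1/2)^(41/19) ≈ 0.224083; accumulation ratio R = 1/(1−f) ≈ 1.28880.
Loading dose to hit Cmax,ss on first dose: D_load = D_maint·R ≈ 503 × 1.28880 ≈ 648.27 mg.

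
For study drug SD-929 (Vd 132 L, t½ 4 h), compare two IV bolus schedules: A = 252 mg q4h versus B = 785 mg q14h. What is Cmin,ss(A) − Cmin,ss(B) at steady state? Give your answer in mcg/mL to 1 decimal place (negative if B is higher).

Regimen A: f = (1/2)^(4/4) ≈ 0.5000; Cmin,ss = (252/132)·f/(1−f) ≈ 1.909 mcg/mL.
Regimen B: f = (1/2)^(14/4) ≈ 0.0884; Cmin,ss = (785/132)·f/(1−f) ≈ 0.577 mcg/mL.
Difference ≈ 1.909 − 0.577 ≈ 1.332 mcg/mL.

1.3 mcg/mL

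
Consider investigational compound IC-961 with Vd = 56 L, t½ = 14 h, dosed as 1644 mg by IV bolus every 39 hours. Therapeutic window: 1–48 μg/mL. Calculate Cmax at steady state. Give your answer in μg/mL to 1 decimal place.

τ/t½ = 39/14 ≈ 2.7857, so fraction remaining f = (1/2)^(39/14) ≈ 0.1450.
Accumulation ratio R = 1/(1 − f) ≈ 1/0.8550 ≈ 1.1696.
Each bolus raises the concentration by D/Vd = 1644/56 ≈ 29.357 μg/mL.
Steady-state peak Cmax,ss = C₀·R ≈ 29.357 × 1.1696 ≈ 34.336 μg/mL.
Peak 34.3 μg/mL vs MTC 48 μg/mL: below toxic threshold.

34.3 μg/mL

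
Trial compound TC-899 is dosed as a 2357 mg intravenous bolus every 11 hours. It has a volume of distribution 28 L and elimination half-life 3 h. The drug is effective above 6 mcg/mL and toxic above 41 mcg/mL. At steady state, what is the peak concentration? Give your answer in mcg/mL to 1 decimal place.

91.4 mcg/mL

k = ln2/t½ = ln2/3 ≈ 0.231049 h⁻¹; fraction remaining f = e^(−kτ) = e^(−0.231049×11) ≈ 0.0787.
At steady state, accumulation factor R = 1/(1 − e^(−kτ)) ≈ 1.0854.
Each bolus raises the concentration by D/Vd = 2357/28 ≈ 84.179 mcg/mL.
Steady-state peak Cmax,ss = C₀·R ≈ 84.179 × 1.0854 ≈ 91.368 mcg/mL.
Peak 91.4 mcg/mL vs MTC 41 mcg/mL: exceeds toxic threshold.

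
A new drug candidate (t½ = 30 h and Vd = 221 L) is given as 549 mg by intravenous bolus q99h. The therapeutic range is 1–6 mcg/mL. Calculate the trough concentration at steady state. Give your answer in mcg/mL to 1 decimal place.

0.3 mcg/mL

k = ln2/t½ = ln2/30 ≈ 0.023105 h⁻¹; fraction remaining f = e^(−kτ) = e^(−0.023105×99) ≈ 0.1015.
Single-dose peak C₀ = D/Vd = 549/221 ≈ 2.484 mcg/mL.
Steady-state trough Cmin,ss = C₀·f/(1−f) ≈ 2.484 × 0.1015/0.8985 ≈ 0.281 mcg/mL.
Trough 0.3 mcg/mL vs MEC 1 mcg/mL: subtherapeutic.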